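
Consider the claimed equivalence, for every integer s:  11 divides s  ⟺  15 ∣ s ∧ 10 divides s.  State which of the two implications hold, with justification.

(⇒) fails and (⇐) fails.

(→) This fails: take s = 11. Certainly 11 ∣ 11, but 15 ∤ 11.

(←) This fails: take s = 30. Both 15 ∣ 30 and 10 ∣ 30, yet 30 is not a multiple of 11 (since 30 = 2·11 + 8), so 11 ∤ 30.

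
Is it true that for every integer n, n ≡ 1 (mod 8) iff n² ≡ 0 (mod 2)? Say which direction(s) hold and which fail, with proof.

Neither implication holds.

Forward direction. This fails: take n = 1. Then 1 ≡ 1 (mod 8), but 1² = 1 ≡ 1 (mod 2), not 0.

Converse. This fails: take n = 0. Then 0² = 0 ≡ 0 (mod 2), yet 0 ≡ 0 (mod 8), not 1.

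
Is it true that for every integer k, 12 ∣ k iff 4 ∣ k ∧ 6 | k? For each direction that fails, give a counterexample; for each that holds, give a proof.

(⇒) If 12 ∣ k, write k = 12q. Since 12 = 3·4, k = 4·(3q), so 4 ∣ k; and since 12 = 2·6, k = 6·(2q), so 6 ∣ k.

(⇐) Suppose 4 ∣ k and 6 ∣ k. Any common multiple of 4 and 6 is a multiple of their lcm; here lcm(4, 6) = 4·6/gcd(4, 6) = 24/2 = 12, so 12 ∣ k.

Both directions hold.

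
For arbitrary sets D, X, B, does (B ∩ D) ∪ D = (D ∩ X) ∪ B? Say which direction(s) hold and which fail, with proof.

Both inclusions fail.

(⊆) This inclusion fails. Take D = {1}, X = ∅, B = ∅; then 1 ∈ (B ∩ D) ∪ D but 1 ∉ (D ∩ X) ∪ B.

(⊇) This inclusion fails. Take D = ∅, X = ∅, B = {1}; then 1 ∈ (D ∩ X) ∪ B but 1 ∉ (B ∩ D) ∪ D.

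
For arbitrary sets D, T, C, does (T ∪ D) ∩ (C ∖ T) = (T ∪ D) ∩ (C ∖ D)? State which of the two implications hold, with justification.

(⟹) This inclusion fails. Take D = {1}, T = ∅, C = {1}; then 1 ∈ (T ∪ D) ∩ (C ∖ T) but 1 ∉ (T ∪ D) ∩ (C ∖ D).

(⟸) This inclusion fails. Take D = ∅, T = {1}, C = {1}; then 1 ∈ (T ∪ D) ∩ (C ∖ D) but 1 ∉ (T ∪ D) ∩ (C ∖ T).

Both inclusions fail.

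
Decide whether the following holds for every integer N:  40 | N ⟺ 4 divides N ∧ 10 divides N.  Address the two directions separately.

Only the forward implication holds.

Converse. This fails: take N = 20. Both 4 ∣ 20 and 10 ∣ 20, yet 20 is not a multiple of 40 (since 20 = 0·40 + 20), so 40 ∤ 20.

Forward direction. If 40 ∣ N, write N = 40q. Since 40 = 10·4, N = 4·(10q), so 4 ∣ N; and since 40 = 4·10, N = 10·(4q), so 10 ∣ N.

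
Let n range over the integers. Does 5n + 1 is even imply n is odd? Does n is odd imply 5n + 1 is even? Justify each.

The biconditional holds.

(⇒) Suppose 5n + 1 is even. Since 5 is odd, 5n and n have the same parity, so 5n + 1 ≡ n + 1 (mod 2). As 1 is odd, 5n + 1 is even exactly when n is odd. Thus n is odd.

(⇐) Conversely, suppose n is odd; write n = 2j + 1. Then 5n + 1 = 5·(2j + 1) + 1 = 2·5j + 6, which is even.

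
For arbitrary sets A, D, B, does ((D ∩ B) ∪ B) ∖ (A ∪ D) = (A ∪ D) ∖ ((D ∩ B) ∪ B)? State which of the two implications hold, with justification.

(⟹) This inclusion fails. Take A = ∅, D = ∅, B = {1}; then 1 ∈ ((D ∩ B) ∪ B) ∖ (A ∪ D) but 1 ∉ (A ∪ D) ∖ ((D ∩ B) ∪ B).

(⟸) This inclusion fails. Take A = {1}, D = ∅, B = ∅; then 1 ∈ (A ∪ D) ∖ ((D ∩ B) ∪ B) but 1 ∉ ((D ∩ B) ∪ B) ∖ (A ∪ D).

Neither inclusion holds.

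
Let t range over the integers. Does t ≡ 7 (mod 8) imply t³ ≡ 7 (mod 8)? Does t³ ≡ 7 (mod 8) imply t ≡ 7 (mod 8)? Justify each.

The biconditional holds.

[⇐] For the converse, argue contrapositively. If t ≢ 7 (mod 8), then t is congruent to one of 0, 1, 2, 3, 4, 5, 6 modulo 8, and these give t³ ≡ 0, 1, 0, 3, 0, 5, 0 respectively — never 7.

[⇒] Suppose t ≡ 7 (mod 8). Write t = 8j + 7. Then (8j + 7)³ = 512j³ + 1344j² + 1176j + 343 = 8(64j³ + 168j² + 147j + 42) + 7, so t³ ≡ 7 (mod 8).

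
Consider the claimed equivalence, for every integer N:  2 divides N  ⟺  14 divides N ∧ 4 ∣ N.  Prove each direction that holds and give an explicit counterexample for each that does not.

Not equivalent: only (⇐) holds.

[⇒] This fails: take N = 2. Certainly 2 ∣ 2, but 14 ∤ 2.

[⇐] Suppose 14 ∣ N and 4 ∣ N. Any common multiple of 14 and 4 is a multiple of their lcm; here lcm(14, 4) = 14·4/gcd(14, 4) = 56/2 = 28, so 28 ∣ N. Since 2 ∣ 28, it follows that 2 ∣ N.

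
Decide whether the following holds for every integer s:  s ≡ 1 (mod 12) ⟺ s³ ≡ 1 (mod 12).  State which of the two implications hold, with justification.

(→) Suppose s ≡ 1 (mod 12). Write s = 12j + 1. Then (12j + 1)³ = 1728j³ + 432j² + 36j + 1 = 12(144j³ + 36j² + 3j) + 1, so s³ ≡ 1 (mod 12).

(←) For the converse, argue contrapositively. If s ≢ 1 (mod 12), then s is congruent to one of 0, 2, 3, 4, 5, 6, 7, 8, 9, 10, 11 modulo 12, and these give s³ ≡ 0, 8, 3, 4, 5, 0, 7, 8, 9, 4, 11 respectively — never 1.

Both implications hold.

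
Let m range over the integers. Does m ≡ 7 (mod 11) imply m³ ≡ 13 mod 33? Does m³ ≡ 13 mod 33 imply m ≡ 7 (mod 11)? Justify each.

(⇒) fails; (⇐) holds.

Forward direction. This fails: take m = 18. Then 18 ≡ 7 (mod 11), but 18³ = 5832 ≡ 24 (mod 33), not 13.

Converse. The residues r modulo 33 with r³ ≡ 13 (mod 33) are exactly {7}, and each is ≡ 7 (mod 11).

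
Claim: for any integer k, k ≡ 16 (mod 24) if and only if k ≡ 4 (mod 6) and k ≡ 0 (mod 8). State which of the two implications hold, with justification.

(⇒) Suppose k ≡ 16 (mod 24); write k = 24j + 16. Since 6 ∣ 24, reducing mod 6 gives k ≡ 16 ≡ 4 (mod 6); since 8 ∣ 24, reducing mod 8 gives k ≡ 16 ≡ 0 (mod 8).

(⇐) Conversely, if k ≡ 4 (mod 6) and k ≡ 0 (mod 8), then by the Chinese remainder theorem k ≡ 16 (mod 24). This is exactly k ≡ 16 (mod 24).

Equivalent; both directions hold.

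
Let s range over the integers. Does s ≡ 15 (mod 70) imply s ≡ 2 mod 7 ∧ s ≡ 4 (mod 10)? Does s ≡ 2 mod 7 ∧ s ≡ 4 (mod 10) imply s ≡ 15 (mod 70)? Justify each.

(⇒) fails and (⇐) fails.

(⇒) This fails: s = 15 gives 15 ≡ 15 (mod 70) but 15 ≡ 1 (mod 7), so the conjunction on the right does not hold.

(⇐) This fails: s = 44 satisfies both congruences on the right (44 ≡ 2 mod 7 and 44 ≡ 4 mod 10) yet 44 ≡ 44 (mod 70), not 15.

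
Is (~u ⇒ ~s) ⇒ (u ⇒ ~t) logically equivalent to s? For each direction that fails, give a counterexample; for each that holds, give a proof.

(⇒) fails and (⇐) fails.

(⇒) This fails. Under t = F, s = F, u = F, the left side is true but the right side is false.

(⇐) This fails. Under t = T, s = T, u = T, the left side is false but the right side is true.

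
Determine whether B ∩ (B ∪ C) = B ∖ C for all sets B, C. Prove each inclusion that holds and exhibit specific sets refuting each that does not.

(⊆) This inclusion fails. Take B = {1}, C = {1}; then 1 ∈ B ∩ (B ∪ C) but 1 ∉ B ∖ C.

(⊇) Let x ∈ B ∖ C. Then x ∈ B and x ∉ C, from which x ∈ B ∩ (B ∪ C).

Only the reverse inclusion holds.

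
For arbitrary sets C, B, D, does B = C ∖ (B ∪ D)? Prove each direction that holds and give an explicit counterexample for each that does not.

(⊆) fails and (⊇) fails.

(⊆) This inclusion fails. Take C = ∅, B = {1}, D = ∅; then 1 ∈ B but 1 ∉ C ∖ (B ∪ D).

(⊇) This inclusion fails. Take C = {1}, B = ∅, D = ∅; then 1 ∈ C ∖ (B ∪ D) but 1 ∉ B.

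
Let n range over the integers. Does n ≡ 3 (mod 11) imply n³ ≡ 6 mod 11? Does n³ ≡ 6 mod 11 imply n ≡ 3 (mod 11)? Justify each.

(⇒) This fails: take n = 3. Then 3 ≡ 3 (mod 11), but 3³ = 27 ≡ 5 (mod 11), not 6.

(⇐) This fails: take n = 8. Then 8³ = 512 ≡ 6 (mod 11), yet 8 ≡ 8 (mod 11), not 3.

(⇒) fails and (⇐) fails.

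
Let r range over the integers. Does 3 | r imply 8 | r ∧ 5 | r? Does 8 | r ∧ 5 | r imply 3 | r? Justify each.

(⇒) This fails: take r = 3. Certainly 3 ∣ 3, but 8 ∤ 3.

(⇐) This fails: take r = 40. Both 8 ∣ 40 and 5 ∣ 40, yet 40 is not a multiple of 3 (since 40 = 13·3 + 1), so 3 ∤ 40.

Both directions fail.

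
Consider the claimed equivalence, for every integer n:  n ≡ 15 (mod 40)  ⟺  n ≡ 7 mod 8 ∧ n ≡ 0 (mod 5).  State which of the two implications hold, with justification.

Both implications hold.

Forward direction. Suppose n ≡ 15 (mod 40); write n = 40j + 15. Since 8 ∣ 40, reducing mod 8 gives n ≡ 15 ≡ 7 (mod 8); since 5 ∣ 40, reducing mod 5 gives n ≡ 15 ≡ 0 (mod 5).

Converse. If n ≡ 7 (mod 8) and n ≡ 0 (mod 5), then by the Chinese remainder theorem n ≡ 15 (mod 40). This is exactly n ≡ 15 (mod 40).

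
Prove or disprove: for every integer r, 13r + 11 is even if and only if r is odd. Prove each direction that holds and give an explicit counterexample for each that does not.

Equivalent; both directions hold.

Forward direction. Suppose 13r + 11 is even. Since 13 is odd, 13r and r have the same parity, so 13r + 11 ≡ r + 11 (mod 2). As 11 is odd, 13r + 11 is even exactly when r is odd. Thus r is odd.

Converse. Suppose r is odd; write r = 2j + 1. Then 13r + 11 = 13·(2j + 1) + 11 = 2·13j + 24, which is even.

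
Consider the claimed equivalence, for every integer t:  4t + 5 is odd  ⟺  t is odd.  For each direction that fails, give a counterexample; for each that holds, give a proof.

(→) This fails: take t = 2. Then 4t + 5 = 13, which is odd, yet t = 2 is even, not odd.

(←) Suppose t is odd. Since 4 is even, 4t is even for every t, so 4t + 5 has the same parity as 5, which is odd. Hence 4t + 5 is odd.

(⇒) fails; (⇐) holds.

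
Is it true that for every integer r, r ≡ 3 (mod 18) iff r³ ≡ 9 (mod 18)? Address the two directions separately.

(⇒) Suppose r ≡ 3 (mod 18). Write r = 18j + 3. Then (18j + 3)³ = 5832j³ + 2916j² + 486j + 27 = 18(324j³ + 162j² + 27j + 1) + 9, so r³ ≡ 9 (mod 18).

(⇐) This fails: take r = 9. Then 9³ = 729 ≡ 9 (mod 18), yet 9 ≡ 9 (mod 18), not 3.

(⇒) holds; (⇐) fails.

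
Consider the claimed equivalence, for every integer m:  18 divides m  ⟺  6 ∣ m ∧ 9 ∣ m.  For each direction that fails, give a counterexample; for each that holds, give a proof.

Both directions hold.

(→) If 18 ∣ m, write m = 18q. Since 18 = 3·6, m = 6·(3q), so 6 ∣ m; and since 18 = 2·9, m = 9·(2q), so 9 ∣ m.

(←) Suppose 6 ∣ m and 9 ∣ m. Any common multiple of 6 and 9 is a multiple of their lcm; here lcm(6, 9) = 6·9/gcd(6, 9) = 54/3 = 18, so 18 ∣ m.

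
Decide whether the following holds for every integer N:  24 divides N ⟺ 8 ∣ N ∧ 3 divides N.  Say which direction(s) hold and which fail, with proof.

Both directions hold; the statement is true.

Forward direction. If 24 ∣ N, write N = 24q. Since 24 = 3·8, N = 8·(3q), so 8 ∣ N; and since 24 = 8·3, N = 3·(8q), so 3 ∣ N.

Converse. Suppose 8 ∣ N and 3 ∣ N. Any common multiple of 8 and 3 is a multiple of their lcm; here gcd(8, 3) = 1, so lcm(8, 3) = 8·3 = 24, so 24 ∣ N.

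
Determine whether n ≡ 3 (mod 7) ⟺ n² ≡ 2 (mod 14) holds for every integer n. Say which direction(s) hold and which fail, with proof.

(→) This fails: take n = 3. Then 3 ≡ 3 (mod 7), but 3² = 9 ≡ 9 (mod 14), not 2.

(←) This fails: take n = 4. Then 4² = 16 ≡ 2 (mod 14), yet 4 ≡ 4 (mod 7), not 3.

Neither implication holds.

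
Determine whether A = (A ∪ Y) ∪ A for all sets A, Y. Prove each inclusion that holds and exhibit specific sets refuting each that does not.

Forward inclusion. Let x ∈ A. Then either x ∈ A and x ∉ Y; or x ∈ A ∩ Y. In each case x ∈ (A ∪ Y) ∪ A, so A ⊆ (A ∪ Y) ∪ A.

Reverse inclusion. This inclusion fails. Take A = ∅, Y = {1}; then 1 ∈ (A ∪ Y) ∪ A but 1 ∉ A.

(⊆) holds; (⊇) fails.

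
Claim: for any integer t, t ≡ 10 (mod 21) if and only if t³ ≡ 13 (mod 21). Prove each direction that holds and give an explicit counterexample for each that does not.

(⇒) holds; (⇐) fails.

(⟹) Suppose t ≡ 10 (mod 21). Write t = 21j + 10. Then (21j + 10)³ = 9261j³ + 13230j² + 6300j + 1000 = 21(441j³ + 630j² + 300j + 47) + 13, so t³ ≡ 13 (mod 21).

(⟸) This fails: take t = 13. Then 13³ = 2197 ≡ 13 (mod 21), yet 13 ≡ 13 (mod 21), not 10.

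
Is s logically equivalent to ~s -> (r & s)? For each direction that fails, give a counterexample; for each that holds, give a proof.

Equivalent; both directions hold.

Forward direction. Assume the antecedent. If s is true, ~s -> (r & s) reduces to true regardless of the other variables. If s is false, the antecedent cannot hold. Either way ~s -> (r & s) holds.

Converse. Assume the antecedent. If s is true, s reduces to true regardless of the other variables. If s is false, the antecedent cannot hold. Either way s holds.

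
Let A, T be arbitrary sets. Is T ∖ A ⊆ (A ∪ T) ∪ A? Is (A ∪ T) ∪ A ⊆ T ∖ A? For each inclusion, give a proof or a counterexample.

(⊆) holds; (⊇) fails.

(⟹) Let x ∈ T ∖ A. Then x ∈ T and x ∉ A, from which x ∈ (A ∪ T) ∪ A.

(⟸) This inclusion fails. Take A = {1}, T = ∅; then 1 ∈ (A ∪ T) ∪ A but 1 ∉ T ∖ A.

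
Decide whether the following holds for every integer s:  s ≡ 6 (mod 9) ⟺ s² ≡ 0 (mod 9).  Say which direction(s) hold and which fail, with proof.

Only the forward implication holds.

Forward direction. Suppose s ≡ 6 (mod 9). Write s = 9j + 6. Then (9j + 6)² = 81j² + 108j + 36 = 9(9j² + 12j + 4) + 0, so s² ≡ 0 (mod 9).

Converse. This fails: take s = 0. Then 0² = 0 ≡ 0 (mod 9), yet 0 ≡ 0 (mod 9), not 6.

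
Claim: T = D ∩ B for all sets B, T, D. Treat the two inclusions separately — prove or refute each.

Forward inclusion. This inclusion fails. Take B = ∅, T = {1}, D = ∅; then 1 ∈ T but 1 ∉ D ∩ B.

Reverse inclusion. This inclusion fails. Take B = {1}, T = ∅, D = {1}; then 1 ∈ D ∩ B but 1 ∉ T.

Both inclusions fail.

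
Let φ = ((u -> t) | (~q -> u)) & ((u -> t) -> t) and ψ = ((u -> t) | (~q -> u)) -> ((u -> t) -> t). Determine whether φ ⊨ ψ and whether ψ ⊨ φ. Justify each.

Forward direction. Assume the antecedent. If u is true, the consequent reduces to true regardless of the other variables. If u is false, the antecedent forces (q = F, u = F, t = T) or (q = T, u = F, t = T), and the consequent holds there. Either way the consequent holds.

Converse. Assume the antecedent. If u is true, the consequent reduces to true regardless of the other variables. If u is false, the antecedent forces (q = F, u = F, t = T) or (q = T, u = F, t = T), and the consequent holds there. Either way the consequent holds.

Both directions hold; the statement is true.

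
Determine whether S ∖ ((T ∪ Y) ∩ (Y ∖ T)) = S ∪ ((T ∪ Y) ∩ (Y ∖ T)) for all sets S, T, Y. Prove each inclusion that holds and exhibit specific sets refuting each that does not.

Reverse inclusion. This inclusion fails. Take S = ∅, T = ∅, Y = {1}; then 1 ∈ S ∪ ((T ∪ Y) ∩ (Y ∖ T)) but 1 ∉ S ∖ ((T ∪ Y) ∩ (Y ∖ T)).

Forward inclusion. Let x ∈ S ∖ ((T ∪ Y) ∩ (Y ∖ T)). Then either x ∈ S and x ∉ T, Y; or x ∈ S ∩ T and x ∉ Y; or x ∈ S ∩ T ∩ Y. In each case x ∈ S ∪ ((T ∪ Y) ∩ (Y ∖ T)), so S ∖ ((T ∪ Y) ∩ (Y ∖ T)) ⊆ S ∪ ((T ∪ Y) ∩ (Y ∖ T)).

Only the forward inclusion holds.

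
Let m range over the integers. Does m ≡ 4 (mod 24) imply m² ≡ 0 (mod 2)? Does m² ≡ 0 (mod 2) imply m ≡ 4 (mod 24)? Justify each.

[⇒] Suppose m ≡ 4 (mod 24). Then m² ≡ 4² = 16 (mod 24), and since 2 ∣ 24, also m² ≡ 0 (mod 2).

[⇐] This fails: take m = 0. Then 0² = 0 ≡ 0 (mod 2), yet 0 ≡ 0 (mod 24), not 4.

The forward direction holds; the converse fails.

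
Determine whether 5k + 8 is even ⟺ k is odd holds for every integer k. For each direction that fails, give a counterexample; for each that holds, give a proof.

(⇒) This fails: k = 4 gives 5k + 8 = 28, which is even, but 4 is even, not odd.

(⇐) This also fails: k = 7 is odd, but 5k + 8 = 43 is odd, not even.

(⇒) fails and (⇐) fails.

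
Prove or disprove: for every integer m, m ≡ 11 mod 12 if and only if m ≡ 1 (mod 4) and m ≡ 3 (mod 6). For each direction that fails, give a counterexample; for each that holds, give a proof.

(⇒) fails and (⇐) fails.

(→) This fails: m = 11 gives 11 ≡ 11 (mod 12) but 11 ≡ 3 (mod 4), so the conjunction on the right does not hold.

(←) This fails: m = 9 satisfies both congruences on the right (9 ≡ 1 mod 4 and 9 ≡ 3 mod 6) yet 9 ≡ 9 (mod 12), not 11.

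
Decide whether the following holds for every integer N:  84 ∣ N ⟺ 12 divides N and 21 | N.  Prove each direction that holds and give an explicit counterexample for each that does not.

Both directions hold; the statement is true.

(⟹) If 84 ∣ N, write N = 84q. Since 84 = 7·12, N = 12·(7q), so 12 ∣ N; and since 84 = 4·21, N = 21·(4q), so 21 ∣ N.

(⟸) Suppose 12 ∣ N and 21 ∣ N. Any common multiple of 12 and 21 is a multiple of their lcm; here lcm(12, 21) = 12·21/gcd(12, 21) = 252/3 = 84, so 84 ∣ N.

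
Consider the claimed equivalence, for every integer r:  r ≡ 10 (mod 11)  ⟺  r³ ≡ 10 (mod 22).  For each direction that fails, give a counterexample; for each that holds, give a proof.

(⟹) This fails: take r = 21. Then 21 ≡ 10 (mod 11), but 21³ = 9261 ≡ 21 (mod 22), not 10.

(⟸) Conversely, the residues r modulo 22 with r³ ≡ 10 (mod 22) are exactly {10}, and each is ≡ 10 (mod 11).

(⇒) fails; (⇐) holds.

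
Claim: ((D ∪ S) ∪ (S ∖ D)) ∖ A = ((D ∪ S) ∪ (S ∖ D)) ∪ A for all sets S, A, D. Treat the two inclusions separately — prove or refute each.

(⊆) holds; (⊇) fails.

(⟹) Let x ∈ ((D ∪ S) ∪ (S ∖ D)) ∖ A. Then either x ∈ S and x ∉ A, D; or x ∈ D and x ∉ S, A; or x ∈ S ∩ D and x ∉ A. In each case x ∈ ((D ∪ S) ∪ (S ∖ D)) ∪ A, so ((D ∪ S) ∪ (S ∖ D)) ∖ A ⊆ ((D ∪ S) ∪ (S ∖ D)) ∪ A.

(⟸) This inclusion fails. Take S = ∅, A = {1}, D = ∅; then 1 ∈ ((D ∪ S) ∪ (S ∖ D)) ∪ A but 1 ∉ ((D ∪ S) ∪ (S ∖ D)) ∖ A.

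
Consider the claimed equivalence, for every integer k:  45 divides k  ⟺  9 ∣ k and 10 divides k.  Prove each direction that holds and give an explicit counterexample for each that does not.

[⇒] This fails: take k = 45. Certainly 45 ∣ 45, but 10 ∤ 45.

[⇐] Suppose 9 ∣ k and 10 ∣ k. Any common multiple of 9 and 10 is a multiple of their lcm; here gcd(9, 10) = 1, so lcm(9, 10) = 9·10 = 90, so 90 ∣ k. Since 45 ∣ 90, it follows that 45 ∣ k.

The forward direction fails; the converse holds.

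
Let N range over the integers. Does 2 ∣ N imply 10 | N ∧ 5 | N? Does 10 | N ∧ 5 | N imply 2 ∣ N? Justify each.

Only the reverse direction holds.

(→) This fails: take N = 2. Certainly 2 ∣ 2, but 10 ∤ 2.

(←) Suppose 10 ∣ N and 5 ∣ N. Any common multiple of 10 and 5 is a multiple of their lcm; here lcm(10, 5) = 10·5/gcd(10, 5) = 50/5 = 10, so 10 ∣ N. Since 2 ∣ 10, it follows that 2 ∣ N.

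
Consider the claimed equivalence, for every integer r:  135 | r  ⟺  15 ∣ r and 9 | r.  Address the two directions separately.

(⇒) If 135 ∣ r, write r = 135q. Since 135 = 9·15, r = 15·(9q), so 15 ∣ r; and since 135 = 15·9, r = 9·(15q), so 9 ∣ r.

(⇐) This fails: take r = 45. Both 15 ∣ 45 and 9 ∣ 45, yet 45 is not a multiple of 135 (since 45 = 0·135 + 45), so 135 ∤ 45.

(⇒) holds; (⇐) fails.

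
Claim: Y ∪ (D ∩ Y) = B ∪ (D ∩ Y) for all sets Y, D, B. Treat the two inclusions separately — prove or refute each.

Forward inclusion. This inclusion fails. Take Y = {1}, D = ∅, B = ∅; then 1 ∈ Y ∪ (D ∩ Y) but 1 ∉ B ∪ (D ∩ Y).

Reverse inclusion. This inclusion fails. Take Y = ∅, D = ∅, B = {1}; then 1 ∈ B ∪ (D ∩ Y) but 1 ∉ Y ∪ (D ∩ Y).

Both inclusions fail.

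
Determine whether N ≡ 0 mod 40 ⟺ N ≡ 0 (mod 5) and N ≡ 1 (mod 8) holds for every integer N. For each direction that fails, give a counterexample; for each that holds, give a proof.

(⇒) fails and (⇐) fails.

(⟹) This fails: N = 0 gives 0 ≡ 0 (mod 40) but 0 ≡ 0 (mod 8), so the conjunction on the right does not hold.

(⟸) This fails: N = 25 satisfies both congruences on the right (25 ≡ 0 mod 5 and 25 ≡ 1 mod 8) yet 25 ≡ 25 (mod 40), not 0.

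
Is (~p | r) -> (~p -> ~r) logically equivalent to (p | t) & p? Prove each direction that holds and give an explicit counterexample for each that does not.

(←) Assume the antecedent. If t is true, the antecedent forces (t = T, r = F, p = T) or (t = T, r = T, p = T), and (~p | r) -> (~p -> ~r) holds there. If t is false, the antecedent forces (t = F, r = F, p = T) or (t = F, r = T, p = T), and (~p | r) -> (~p -> ~r) holds there. Either way (~p | r) -> (~p -> ~r) holds.

(→) This fails. Under t = F, r = F, p = F, the left side is true but the right side is false.

Only the converse holds.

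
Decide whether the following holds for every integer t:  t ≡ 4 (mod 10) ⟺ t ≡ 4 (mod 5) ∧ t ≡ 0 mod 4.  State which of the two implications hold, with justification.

(⟸) If t ≡ 4 (mod 5) and t ≡ 0 (mod 4), then by the Chinese remainder theorem t ≡ 4 (mod 20). Since 4 ≡ 4 (mod 10) and 10 ∣ 20, we get t ≡ 4 (mod 10).

(⟹) This fails: t = 14 gives 14 ≡ 4 (mod 10) but 14 ≡ 2 (mod 4), so the conjunction on the right does not hold.

(⇒) fails; (⇐) holds.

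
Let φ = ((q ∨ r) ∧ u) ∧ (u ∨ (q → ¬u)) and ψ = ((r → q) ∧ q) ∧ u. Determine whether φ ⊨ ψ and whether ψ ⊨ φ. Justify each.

(⇒) This fails. Under r = T, q = F, u = T, the left side is true but the right side is false.

(⇐) Assume the antecedent. If r is true, the antecedent forces (r = T, q = T, u = T), and ((q ∨ r) ∧ u) ∧ (u ∨ (q → ¬u)) holds there. If r is false, the antecedent forces (r = F, q = T, u = T), and ((q ∨ r) ∧ u) ∧ (u ∨ (q → ¬u)) holds there. Either way ((q ∨ r) ∧ u) ∧ (u ∨ (q → ¬u)) holds.

(⇒) fails; (⇐) holds.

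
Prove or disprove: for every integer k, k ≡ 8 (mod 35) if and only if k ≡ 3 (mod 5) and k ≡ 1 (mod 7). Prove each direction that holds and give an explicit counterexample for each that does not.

Equivalent; both directions hold.

[⇐] If k ≡ 3 (mod 5) and k ≡ 1 (mod 7), then by the Chinese remainder theorem k ≡ 8 (mod 35). This is exactly k ≡ 8 (mod 35).

[⇒] Suppose k ≡ 8 (mod 35); write k = 35j + 8. Since 5 ∣ 35, reducing mod 5 gives k ≡ 8 ≡ 3 (mod 5); since 7 ∣ 35, reducing mod 7 gives k ≡ 8 ≡ 1 (mod 7).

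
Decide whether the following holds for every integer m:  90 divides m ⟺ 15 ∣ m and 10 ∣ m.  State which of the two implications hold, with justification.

(⇒) If 90 ∣ m, write m = 90q. Since 90 = 6·15, m = 15·(6q), so 15 ∣ m; and since 90 = 9·10, m = 10·(9q), so 10 ∣ m.

(⇐) This fails: take m = 30. Both 15 ∣ 30 and 10 ∣ 30, yet 30 is not a multiple of 90 (since 30 = 0·90 + 30), so 90 ∤ 30.

The forward direction holds; the converse fails.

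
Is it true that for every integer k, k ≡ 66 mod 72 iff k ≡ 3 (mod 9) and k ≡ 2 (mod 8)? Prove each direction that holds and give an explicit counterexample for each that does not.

Both directions hold; the statement is true.

Forward direction. Suppose k ≡ 66 (mod 72); write k = 72j + 66. Since 9 ∣ 72, reducing mod 9 gives k ≡ 66 ≡ 3 (mod 9); since 8 ∣ 72, reducing mod 8 gives k ≡ 66 ≡ 2 (mod 8).

Converse. If k ≡ 3 (mod 9) and k ≡ 2 (mod 8), then by the Chinese remainder theorem k ≡ 66 (mod 72). This is exactly k ≡ 66 (mod 72).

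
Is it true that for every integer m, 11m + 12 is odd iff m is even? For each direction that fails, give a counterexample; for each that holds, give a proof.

Neither direction holds.

(⇒) This fails: m = 1 gives 11m + 12 = 23, which is odd, but 1 is odd, not even.

(⇐) This also fails: m = 2 is even, but 11m + 12 = 34 is even, not odd.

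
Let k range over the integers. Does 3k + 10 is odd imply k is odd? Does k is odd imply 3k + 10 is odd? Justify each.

The biconditional holds.

(→) Suppose 3k + 10 is odd. Since 3 is odd, 3k and k have the same parity, so 3k + 10 ≡ k + 10 (mod 2). As 10 is even, 3k + 10 is odd exactly when k is odd. Thus k is odd.

(←) Conversely, suppose k is odd; write k = 2j + 1. Then 3k + 10 = 3·(2j + 1) + 10 = 2·3j + 13, which is odd.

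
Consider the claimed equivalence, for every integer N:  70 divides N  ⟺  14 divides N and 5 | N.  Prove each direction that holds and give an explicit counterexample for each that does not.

(←) Suppose 14 ∣ N and 5 ∣ N. Any common multiple of 14 and 5 is a multiple of their lcm; here gcd(14, 5) = 1, so lcm(14, 5) = 14·5 = 70, so 70 ∣ N.

(→) If 70 ∣ N, write N = 70q. Since 70 = 5·14, N = 14·(5q), so 14 ∣ N; and since 70 = 14·5, N = 5·(14q), so 5 ∣ N.

Both directions hold; the statement is true.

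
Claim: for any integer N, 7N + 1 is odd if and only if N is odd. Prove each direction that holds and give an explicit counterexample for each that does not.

Neither direction holds.

(⇒) This fails: N = 2 gives 7N + 1 = 15, which is odd, but 2 is even, not odd.

(⇐) This also fails: N = 3 is odd, but 7N + 1 = 22 is even, not odd.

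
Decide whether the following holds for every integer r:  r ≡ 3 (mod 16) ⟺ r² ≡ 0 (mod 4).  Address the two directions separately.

Both directions fail.

Forward direction. This fails: take r = 3. Then 3 ≡ 3 (mod 16), but 3² = 9 ≡ 1 (mod 4), not 0.

Converse. This fails: take r = 0. Then 0² = 0 ≡ 0 (mod 4), yet 0 ≡ 0 (mod 16), not 3.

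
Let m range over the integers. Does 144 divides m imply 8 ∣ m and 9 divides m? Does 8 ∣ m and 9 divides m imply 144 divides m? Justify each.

Forward direction. If 144 ∣ m, write m = 144q. Since 144 = 18·8, m = 8·(18q), so 8 ∣ m; and since 144 = 16·9, m = 9·(16q), so 9 ∣ m.

Converse. This fails: take m = 72. Both 8 ∣ 72 and 9 ∣ 72, yet 72 is not a multiple of 144 (since 72 = 0·144 + 72), so 144 ∤ 72.

Only the forward direction holds.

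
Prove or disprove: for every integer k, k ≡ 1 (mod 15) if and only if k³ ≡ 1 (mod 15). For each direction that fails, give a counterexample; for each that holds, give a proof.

Both directions hold; the statement is true.

Forward direction. Suppose k ≡ 1 (mod 15). Write k = 15j + 1. Then (15j + 1)³ = 3375j³ + 675j² + 45j + 1 = 15(225j³ + 45j² + 3j) + 1, so k³ ≡ 1 (mod 15).

Converse. Suppose k³ ≡ 1 (mod 15). The only residue r in {0, …, 14} with r³ ≡ 1 (mod 15) is r = 1, so k ≡ 1 (mod 15).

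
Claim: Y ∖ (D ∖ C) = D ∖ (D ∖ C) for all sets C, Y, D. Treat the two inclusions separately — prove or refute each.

(⊆) This inclusion fails. Take C = ∅, Y = {1}, D = ∅; then 1 ∈ Y ∖ (D ∖ C) but 1 ∉ D ∖ (D ∖ C).

(⊇) This inclusion fails. Take C = {1}, Y = ∅, D = {1}; then 1 ∈ D ∖ (D ∖ C) but 1 ∉ Y ∖ (D ∖ C).

(⊆) fails and (⊇) fails.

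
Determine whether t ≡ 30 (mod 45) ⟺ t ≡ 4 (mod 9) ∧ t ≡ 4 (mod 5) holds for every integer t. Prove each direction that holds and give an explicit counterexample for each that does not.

Forward direction. This fails: t = 30 gives 30 ≡ 30 (mod 45) but 30 ≡ 3 (mod 9), so the conjunction on the right does not hold.

Converse. This fails: t = 4 satisfies both congruences on the right (4 ≡ 4 mod 9 and 4 ≡ 4 mod 5) yet 4 ≡ 4 (mod 45), not 30.

Neither implication holds.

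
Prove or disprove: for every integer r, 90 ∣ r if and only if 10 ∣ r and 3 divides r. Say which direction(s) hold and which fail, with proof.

(←) This fails: take r = 30. Both 10 ∣ 30 and 3 ∣ 30, yet 30 is not a multiple of 90 (since 30 = 0·90 + 30), so 90 ∤ 30.

(→) If 90 ∣ r, write r = 90q. Since 90 = 9·10, r = 10·(9q), so 10 ∣ r; and since 90 = 30·3, r = 3·(30q), so 3 ∣ r.

Only the forward direction holds.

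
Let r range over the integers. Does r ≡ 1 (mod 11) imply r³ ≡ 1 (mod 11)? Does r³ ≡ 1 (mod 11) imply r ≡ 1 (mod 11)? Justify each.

(→) Suppose r ≡ 1 (mod 11). Write r = 11j + 1. Then (11j + 1)³ = 1331j³ + 363j² + 33j + 1 = 11(121j³ + 33j² + 3j) + 1, so r³ ≡ 1 (mod 11).

(←) Conversely, suppose r³ ≡ 1 (mod 11). The only residue r in {0, …, 10} with r³ ≡ 1 (mod 11) is r = 1, so r ≡ 1 (mod 11).

Both implications hold.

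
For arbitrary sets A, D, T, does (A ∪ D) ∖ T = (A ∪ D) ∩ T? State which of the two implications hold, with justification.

(⟹) This inclusion fails. Take A = {1}, D = ∅, T = ∅; then 1 ∈ (A ∪ D) ∖ T but 1 ∉ (A ∪ D) ∩ T.

(⟸) This inclusion fails. Take A = {1}, D = ∅, T = {1}; then 1 ∈ (A ∪ D) ∩ T but 1 ∉ (A ∪ D) ∖ T.

Both inclusions fail.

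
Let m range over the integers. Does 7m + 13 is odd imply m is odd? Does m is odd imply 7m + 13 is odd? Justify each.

(⇒) This fails: m = 6 gives 7m + 13 = 55, which is odd, but 6 is even, not odd.

(⇐) This also fails: m = 5 is odd, but 7m + 13 = 48 is even, not odd.

Neither implication holds.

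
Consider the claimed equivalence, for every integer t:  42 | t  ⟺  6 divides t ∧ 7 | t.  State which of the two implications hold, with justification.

Both directions hold; the statement is true.

(⇒) If 42 ∣ t, write t = 42q. Since 42 = 7·6, t = 6·(7q), so 6 ∣ t; and since 42 = 6·7, t = 7·(6q), so 7 ∣ t.

(⇐) Suppose 6 ∣ t and 7 ∣ t. Any common multiple of 6 and 7 is a multiple of their lcm; here gcd(6, 7) = 1, so lcm(6, 7) = 6·7 = 42, so 42 ∣ t.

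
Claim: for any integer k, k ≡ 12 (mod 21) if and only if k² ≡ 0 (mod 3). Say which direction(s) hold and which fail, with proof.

Only the forward implication holds.

(→) Suppose k ≡ 12 (mod 21). Then k² ≡ 12² = 144 (mod 21), and since 3 ∣ 21, also k² ≡ 0 (mod 3).

(←) This fails: take k = 0. Then 0² = 0 ≡ 0 (mod 3), yet 0 ≡ 0 (mod 21), not 12.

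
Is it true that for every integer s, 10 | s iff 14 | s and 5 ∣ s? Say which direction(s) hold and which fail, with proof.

[⇒] This fails: take s = 10. Certainly 10 ∣ 10, but 14 ∤ 10.

[⇐] Suppose 14 ∣ s and 5 ∣ s. Any common multiple of 14 and 5 is a multiple of their lcm; here gcd(14, 5) = 1, so lcm(14, 5) = 14·5 = 70, so 70 ∣ s. Since 10 ∣ 70, it follows that 10 ∣ s.

The forward direction fails; the converse holds.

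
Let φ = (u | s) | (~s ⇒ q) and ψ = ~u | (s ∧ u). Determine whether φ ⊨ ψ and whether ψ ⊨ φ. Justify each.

(→) This fails. Under q = F, u = T, s = F, the left side is true but the right side is false.

(←) This fails. Under q = F, u = F, s = F, the left side is false but the right side is true.

Neither direction holds.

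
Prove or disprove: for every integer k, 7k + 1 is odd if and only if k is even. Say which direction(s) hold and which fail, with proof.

Equivalent; both directions hold.

Forward direction. Suppose 7k + 1 is odd. Since 7 is odd, 7k and k have the same parity, so 7k + 1 ≡ k + 1 (mod 2). As 1 is odd, 7k + 1 is odd exactly when k is even. Thus k is even.

Converse. Suppose k is even; write k = 2j. Then 7k + 1 = 7·(2j) + 1 = 2·7j + 1, which is odd.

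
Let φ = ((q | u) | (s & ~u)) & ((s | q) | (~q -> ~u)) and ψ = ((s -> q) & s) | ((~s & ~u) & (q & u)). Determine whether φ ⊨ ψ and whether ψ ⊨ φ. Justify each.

Converse. Assume the antecedent. If q is true, the consequent reduces to true regardless of the other variables. If q is false, the antecedent cannot hold. Either way the consequent holds.

Forward direction. This fails. Under q = T, s = F, u = F, the left side is true but the right side is false.

The forward direction fails; the converse holds.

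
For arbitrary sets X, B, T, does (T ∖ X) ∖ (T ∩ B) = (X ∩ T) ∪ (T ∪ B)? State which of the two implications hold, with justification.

Forward inclusion. Let x ∈ (T ∖ X) ∖ (T ∩ B). Then x ∈ T and x ∉ X, B, from which x ∈ (X ∩ T) ∪ (T ∪ B).

Reverse inclusion. This inclusion fails. Take X = ∅, B = {1}, T = ∅; then 1 ∈ (X ∩ T) ∪ (T ∪ B) but 1 ∉ (T ∖ X) ∖ (T ∩ B).

The sets are not equal: only the forward inclusion holds.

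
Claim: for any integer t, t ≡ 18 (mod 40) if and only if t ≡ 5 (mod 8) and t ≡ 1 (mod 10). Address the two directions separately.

(⟹) This fails: t = 18 gives 18 ≡ 18 (mod 40) but 18 ≡ 2 (mod 8), so the conjunction on the right does not hold.

(⟸) This fails: t = 21 satisfies both congruences on the right (21 ≡ 5 mod 8 and 21 ≡ 1 mod 10) yet 21 ≡ 21 (mod 40), not 18.

Neither implication holds.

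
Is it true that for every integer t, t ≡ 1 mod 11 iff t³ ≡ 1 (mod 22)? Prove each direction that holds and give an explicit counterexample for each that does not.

(⟹) This fails: take t = 12. Then 12 ≡ 1 (mod 11), but 12³ = 1728 ≡ 12 (mod 22), not 1.

(⟸) Conversely, the residues r modulo 22 with r³ ≡ 1 (mod 22) are exactly {1}, and each is ≡ 1 (mod 11).

Not equivalent: only (⇐) holds.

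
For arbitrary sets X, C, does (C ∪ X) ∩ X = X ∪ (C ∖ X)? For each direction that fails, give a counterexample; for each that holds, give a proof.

Forward inclusion. Let x ∈ (C ∪ X) ∩ X. Then either x ∈ X and x ∉ C; or x ∈ X ∩ C. In each case x ∈ X ∪ (C ∖ X), so (C ∪ X) ∩ X ⊆ X ∪ (C ∖ X).

Reverse inclusion. This inclusion fails. Take X = ∅, C = {1}; then 1 ∈ X ∪ (C ∖ X) but 1 ∉ (C ∪ X) ∩ X.

The sets are not equal: only the forward inclusion holds.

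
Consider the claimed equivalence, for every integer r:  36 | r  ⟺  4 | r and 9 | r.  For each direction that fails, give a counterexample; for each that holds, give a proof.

The biconditional holds.

(⟹) If 36 ∣ r, write r = 36q. Since 36 = 9·4, r = 4·(9q), so 4 ∣ r; and since 36 = 4·9, r = 9·(4q), so 9 ∣ r.

(⟸) Suppose 4 ∣ r and 9 ∣ r. Any common multiple of 4 and 9 is a multiple of their lcm; here gcd(4, 9) = 1, so lcm(4, 9) = 4·9 = 36, so 36 ∣ r.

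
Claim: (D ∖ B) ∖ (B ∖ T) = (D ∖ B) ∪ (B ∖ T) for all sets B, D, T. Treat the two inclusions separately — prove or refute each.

(⊆) holds; (⊇) fails.

(⟹) Let x ∈ (D ∖ B) ∖ (B ∖ T). Then either x ∈ D and x ∉ B, T; or x ∈ D ∩ T and x ∉ B. In each case x ∈ (D ∖ B) ∪ (B ∖ T), so (D ∖ B) ∖ (B ∖ T) ⊆ (D ∖ B) ∪ (B ∖ T).

(⟸) This inclusion fails. Take B = {1}, D = ∅, T = ∅; then 1 ∈ (D ∖ B) ∪ (B ∖ T) but 1 ∉ (D ∖ B) ∖ (B ∖ T).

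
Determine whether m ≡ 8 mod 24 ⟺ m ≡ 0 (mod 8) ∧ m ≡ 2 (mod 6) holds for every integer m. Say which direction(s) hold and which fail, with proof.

Both directions hold.

(⟹) Suppose m ≡ 8 (mod 24); write m = 24j + 8. Since 8 ∣ 24, reducing mod 8 gives m ≡ 8 ≡ 0 (mod 8); since 6 ∣ 24, reducing mod 6 gives m ≡ 8 ≡ 2 (mod 6).

(⟸) Conversely, if m ≡ 0 (mod 8) and m ≡ 2 (mod 6), then by the Chinese remainder theorem m ≡ 8 (mod 24). This is exactly m ≡ 8 (mod 24).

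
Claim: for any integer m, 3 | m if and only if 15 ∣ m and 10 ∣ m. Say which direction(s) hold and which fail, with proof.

(⇒) This fails: take m = 3. Certainly 3 ∣ 3, but 15 ∤ 3.

(⇐) Suppose 15 ∣ m and 10 ∣ m. Any common multiple of 15 and 10 is a multiple of their lcm; here lcm(15, 10) = 15·10/gcd(15, 10) = 150/5 = 30, so 30 ∣ m. Since 3 ∣ 30, it follows that 3 ∣ m.

Only the reverse direction holds.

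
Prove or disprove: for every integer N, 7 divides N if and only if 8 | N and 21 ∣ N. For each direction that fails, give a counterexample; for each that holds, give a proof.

Forward direction. This fails: take N = 7. Certainly 7 ∣ 7, but 8 ∤ 7.

Converse. Suppose 8 ∣ N and 21 ∣ N. Any common multiple of 8 and 21 is a multiple of their lcm; here gcd(8, 21) = 1, so lcm(8, 21) = 8·21 = 168, so 168 ∣ N. Since 7 ∣ 168, it follows that 7 ∣ N.

Not equivalent: only (⇐) holds.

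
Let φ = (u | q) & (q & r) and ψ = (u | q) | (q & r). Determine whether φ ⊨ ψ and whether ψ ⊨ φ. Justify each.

[⇒] Assume the antecedent. If u is true, (u | q) | (q & r) reduces to true regardless of the other variables. If u is false, the antecedent forces (u = F, q = T, r = T), and (u | q) | (q & r) holds there. Either way (u | q) | (q & r) holds.

[⇐] This fails. Under u = T, q = F, r = F, the left side is false but the right side is true.

The forward direction holds; the converse fails.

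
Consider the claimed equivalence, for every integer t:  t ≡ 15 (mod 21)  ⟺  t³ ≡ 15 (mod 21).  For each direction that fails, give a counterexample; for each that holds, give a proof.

Only the forward direction holds.

[⇐] This fails: take t = 9. Then 9³ = 729 ≡ 15 (mod 21), yet 9 ≡ 9 (mod 21), not 15.

[⇒] Suppose t ≡ 15 (mod 21). Write t = 21j + 15. Then (21j + 15)³ = 9261j³ + 19845j² + 14175j + 3375 = 21(441j³ + 945j² + 675j + 160) + 15, so t³ ≡ 15 (mod 21).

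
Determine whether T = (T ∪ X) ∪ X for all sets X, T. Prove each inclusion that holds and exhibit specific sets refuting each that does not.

(⊆) holds; (⊇) fails.

(⊆) Let x ∈ T. Then either x ∈ T and x ∉ X; or x ∈ X ∩ T. In each case x ∈ (T ∪ X) ∪ X, so T ⊆ (T ∪ X) ∪ X.

(⊇) This inclusion fails. Take X = {1}, T = ∅; then 1 ∈ (T ∪ X) ∪ X but 1 ∉ T.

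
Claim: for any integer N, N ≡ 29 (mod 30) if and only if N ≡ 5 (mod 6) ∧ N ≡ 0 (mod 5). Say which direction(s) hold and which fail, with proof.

(→) This fails: N = 29 gives 29 ≡ 29 (mod 30) but 29 ≡ 4 (mod 5), so the conjunction on the right does not hold.

(←) This fails: N = 5 satisfies both congruences on the right (5 ≡ 5 mod 6 and 5 ≡ 0 mod 5) yet 5 ≡ 5 (mod 30), not 29.

(⇒) fails and (⇐) fails.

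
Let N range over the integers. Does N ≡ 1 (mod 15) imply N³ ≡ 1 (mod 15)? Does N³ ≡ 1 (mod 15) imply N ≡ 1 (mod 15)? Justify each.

(⟸) Suppose N³ ≡ 1 (mod 15). The only residue r in {0, …, 14} with r³ ≡ 1 (mod 15) is r = 1, so N ≡ 1 (mod 15).

(⟹) Suppose N ≡ 1 (mod 15). Write N = 15j + 1. Then (15j + 1)³ = 3375j³ + 675j² + 45j + 1 = 15(225j³ + 45j² + 3j) + 1, so N³ ≡ 1 (mod 15).

Both directions hold.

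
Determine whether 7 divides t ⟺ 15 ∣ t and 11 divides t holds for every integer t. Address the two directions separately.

(⇒) This fails: take t = 7. Certainly 7 ∣ 7, but 15 ∤ 7.

(⇐) This fails: take t = 165. Both 15 ∣ 165 and 11 ∣ 165, yet 165 is not a multiple of 7 (since 165 = 23·7 + 4), so 7 ∤ 165.

Neither direction holds.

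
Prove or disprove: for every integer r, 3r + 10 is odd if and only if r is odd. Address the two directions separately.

Forward direction. Suppose 3r + 10 is odd. Since 3 is odd, 3r and r have the same parity, so 3r + 10 ≡ r + 10 (mod 2). As 10 is even, 3r + 10 is odd exactly when r is odd. Thus r is odd.

Converse. Suppose r is odd; write r = 2j + 1. Then 3r + 10 = 3·(2j + 1) + 10 = 2·3j + 13, which is odd.

Both implications hold.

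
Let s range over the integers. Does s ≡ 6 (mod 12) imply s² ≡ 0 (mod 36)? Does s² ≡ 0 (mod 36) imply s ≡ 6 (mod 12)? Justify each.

(⇒) holds; (⇐) fails.

(⇒) Suppose s ≡ 6 (mod 12). Working modulo 36, s ∈ {6, 18, 30}; for each such r, r² ≡ 0 (mod 36).

(⇐) This fails: take s = 0. Then 0² = 0 ≡ 0 (mod 36), yet 0 ≡ 0 (mod 12), not 6.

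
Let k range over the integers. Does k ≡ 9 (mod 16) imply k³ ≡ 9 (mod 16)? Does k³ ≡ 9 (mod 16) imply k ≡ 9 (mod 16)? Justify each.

The biconditional holds.

Forward direction. Suppose k ≡ 9 (mod 16). Write k = 16j + 9. Then (16j + 9)³ = 4096j³ + 6912j² + 3888j + 729 = 16(256j³ + 432j² + 243j + 45) + 9, so k³ ≡ 9 (mod 16).

Converse. Suppose k³ ≡ 9 (mod 16). The only residue r in {0, …, 15} with r³ ≡ 9 (mod 16) is r = 9, so k ≡ 9 (mod 16).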